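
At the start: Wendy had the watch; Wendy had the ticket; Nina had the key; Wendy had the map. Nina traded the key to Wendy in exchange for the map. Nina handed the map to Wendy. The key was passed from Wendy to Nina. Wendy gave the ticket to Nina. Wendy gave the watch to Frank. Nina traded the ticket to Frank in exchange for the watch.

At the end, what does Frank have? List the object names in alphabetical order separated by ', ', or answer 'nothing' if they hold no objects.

Answer: ticket

Derivation:
Tracking all object holders:
Start: watch:Wendy, ticket:Wendy, key:Nina, map:Wendy
Event 1 (swap key<->map: now key:Wendy, map:Nina). State: watch:Wendy, ticket:Wendy, key:Wendy, map:Nina
Event 2 (give map: Nina -> Wendy). State: watch:Wendy, ticket:Wendy, key:Wendy, map:Wendy
Event 3 (give key: Wendy -> Nina). State: watch:Wendy, ticket:Wendy, key:Nina, map:Wendy
Event 4 (give ticket: Wendy -> Nina). State: watch:Wendy, ticket:Nina, key:Nina, map:Wendy
Event 5 (give watch: Wendy -> Frank). State: watch:Frank, ticket:Nina, key:Nina, map:Wendy
Event 6 (swap ticket<->watch: now ticket:Frank, watch:Nina). State: watch:Nina, ticket:Frank, key:Nina, map:Wendy

Final state: watch:Nina, ticket:Frank, key:Nina, map:Wendy
Frank holds: ticket.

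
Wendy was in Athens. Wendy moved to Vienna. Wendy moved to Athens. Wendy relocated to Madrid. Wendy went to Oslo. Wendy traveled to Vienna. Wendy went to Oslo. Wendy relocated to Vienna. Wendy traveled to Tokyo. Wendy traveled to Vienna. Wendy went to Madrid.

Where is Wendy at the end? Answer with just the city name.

Tracking Wendy's location:
Start: Wendy is in Athens.
After move 1: Athens -> Vienna. Wendy is in Vienna.
After move 2: Vienna -> Athens. Wendy is in Athens.
After move 3: Athens -> Madrid. Wendy is in Madrid.
After move 4: Madrid -> Oslo. Wendy is in Oslo.
After move 5: Oslo -> Vienna. Wendy is in Vienna.
After move 6: Vienna -> Oslo. Wendy is in Oslo.
After move 7: Oslo -> Vienna. Wendy is in Vienna.
After move 8: Vienna -> Tokyo. Wendy is in Tokyo.
After move 9: Tokyo -> Vienna. Wendy is in Vienna.
After move 10: Vienna -> Madrid. Wendy is in Madrid.

Answer: Madrid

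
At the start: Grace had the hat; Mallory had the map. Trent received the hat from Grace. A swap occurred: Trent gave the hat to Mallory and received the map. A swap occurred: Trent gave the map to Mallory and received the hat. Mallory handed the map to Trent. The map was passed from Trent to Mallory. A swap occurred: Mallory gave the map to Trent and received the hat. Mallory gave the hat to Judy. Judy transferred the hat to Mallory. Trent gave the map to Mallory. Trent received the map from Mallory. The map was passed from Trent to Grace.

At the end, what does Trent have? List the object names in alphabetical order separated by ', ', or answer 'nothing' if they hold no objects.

Tracking all object holders:
Start: hat:Grace, map:Mallory
Event 1 (give hat: Grace -> Trent). State: hat:Trent, map:Mallory
Event 2 (swap hat<->map: now hat:Mallory, map:Trent). State: hat:Mallory, map:Trent
Event 3 (swap map<->hat: now map:Mallory, hat:Trent). State: hat:Trent, map:Mallory
Event 4 (give map: Mallory -> Trent). State: hat:Trent, map:Trent
Event 5 (give map: Trent -> Mallory). State: hat:Trent, map:Mallory
Event 6 (swap map<->hat: now map:Trent, hat:Mallory). State: hat:Mallory, map:Trent
Event 7 (give hat: Mallory -> Judy). State: hat:Judy, map:Trent
Event 8 (give hat: Judy -> Mallory). State: hat:Mallory, map:Trent
Event 9 (give map: Trent -> Mallory). State: hat:Mallory, map:Mallory
Event 10 (give map: Mallory -> Trent). State: hat:Mallory, map:Trent
Event 11 (give map: Trent -> Grace). State: hat:Mallory, map:Grace

Final state: hat:Mallory, map:Grace
Trent holds: (nothing).

Answer: nothing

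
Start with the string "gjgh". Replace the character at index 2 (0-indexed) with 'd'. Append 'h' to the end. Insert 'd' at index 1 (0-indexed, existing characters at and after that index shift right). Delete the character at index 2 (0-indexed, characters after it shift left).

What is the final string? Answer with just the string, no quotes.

Answer: gddhh

Derivation:
Applying each edit step by step:
Start: "gjgh"
Op 1 (replace idx 2: 'g' -> 'd'): "gjgh" -> "gjdh"
Op 2 (append 'h'): "gjdh" -> "gjdhh"
Op 3 (insert 'd' at idx 1): "gjdhh" -> "gdjdhh"
Op 4 (delete idx 2 = 'j'): "gdjdhh" -> "gddhh"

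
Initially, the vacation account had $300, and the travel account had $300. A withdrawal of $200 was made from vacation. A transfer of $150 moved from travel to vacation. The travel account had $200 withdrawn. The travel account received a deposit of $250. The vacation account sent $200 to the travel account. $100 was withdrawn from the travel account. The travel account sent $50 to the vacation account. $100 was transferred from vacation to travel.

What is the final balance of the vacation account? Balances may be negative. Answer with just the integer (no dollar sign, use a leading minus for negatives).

Tracking account balances step by step:
Start: vacation=300, travel=300
Event 1 (withdraw 200 from vacation): vacation: 300 - 200 = 100. Balances: vacation=100, travel=300
Event 2 (transfer 150 travel -> vacation): travel: 300 - 150 = 150, vacation: 100 + 150 = 250. Balances: vacation=250, travel=150
Event 3 (withdraw 200 from travel): travel: 150 - 200 = -50. Balances: vacation=250, travel=-50
Event 4 (deposit 250 to travel): travel: -50 + 250 = 200. Balances: vacation=250, travel=200
Event 5 (transfer 200 vacation -> travel): vacation: 250 - 200 = 50, travel: 200 + 200 = 400. Balances: vacation=50, travel=400
Event 6 (withdraw 100 from travel): travel: 400 - 100 = 300. Balances: vacation=50, travel=300
Event 7 (transfer 50 travel -> vacation): travel: 300 - 50 = 250, vacation: 50 + 50 = 100. Balances: vacation=100, travel=250
Event 8 (transfer 100 vacation -> travel): vacation: 100 - 100 = 0, travel: 250 + 100 = 350. Balances: vacation=0, travel=350

Final balance of vacation: 0

Answer: 0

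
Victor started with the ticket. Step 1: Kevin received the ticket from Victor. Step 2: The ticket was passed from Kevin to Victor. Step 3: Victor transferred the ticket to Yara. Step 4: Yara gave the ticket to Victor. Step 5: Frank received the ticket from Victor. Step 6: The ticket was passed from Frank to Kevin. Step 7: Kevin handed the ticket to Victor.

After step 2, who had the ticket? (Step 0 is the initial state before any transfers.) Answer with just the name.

Tracking the ticket holder through step 2:
After step 0 (start): Victor
After step 1: Kevin
After step 2: Victor

At step 2, the holder is Victor.

Answer: Victor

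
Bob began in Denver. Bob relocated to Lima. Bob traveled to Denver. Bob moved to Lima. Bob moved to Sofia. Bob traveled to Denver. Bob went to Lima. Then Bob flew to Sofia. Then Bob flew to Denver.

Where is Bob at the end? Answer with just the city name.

Answer: Denver

Derivation:
Tracking Bob's location:
Start: Bob is in Denver.
After move 1: Denver -> Lima. Bob is in Lima.
After move 2: Lima -> Denver. Bob is in Denver.
After move 3: Denver -> Lima. Bob is in Lima.
After move 4: Lima -> Sofia. Bob is in Sofia.
After move 5: Sofia -> Denver. Bob is in Denver.
After move 6: Denver -> Lima. Bob is in Lima.
After move 7: Lima -> Sofia. Bob is in Sofia.
After move 8: Sofia -> Denver. Bob is in Denver.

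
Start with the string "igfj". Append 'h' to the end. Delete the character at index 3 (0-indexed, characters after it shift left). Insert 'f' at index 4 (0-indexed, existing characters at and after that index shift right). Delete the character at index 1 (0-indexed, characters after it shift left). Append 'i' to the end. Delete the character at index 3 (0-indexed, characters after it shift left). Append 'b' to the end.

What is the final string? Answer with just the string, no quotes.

Applying each edit step by step:
Start: "igfj"
Op 1 (append 'h'): "igfj" -> "igfjh"
Op 2 (delete idx 3 = 'j'): "igfjh" -> "igfh"
Op 3 (insert 'f' at idx 4): "igfh" -> "igfhf"
Op 4 (delete idx 1 = 'g'): "igfhf" -> "ifhf"
Op 5 (append 'i'): "ifhf" -> "ifhfi"
Op 6 (delete idx 3 = 'f'): "ifhfi" -> "ifhi"
Op 7 (append 'b'): "ifhi" -> "ifhib"

Answer: ifhib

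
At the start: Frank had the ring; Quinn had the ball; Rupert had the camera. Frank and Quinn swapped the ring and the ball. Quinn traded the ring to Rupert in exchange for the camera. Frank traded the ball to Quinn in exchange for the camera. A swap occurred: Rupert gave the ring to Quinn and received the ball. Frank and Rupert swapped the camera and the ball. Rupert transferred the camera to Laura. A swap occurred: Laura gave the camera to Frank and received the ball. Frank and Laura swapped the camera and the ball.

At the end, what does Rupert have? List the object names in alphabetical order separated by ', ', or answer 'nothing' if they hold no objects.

Answer: nothing

Derivation:
Tracking all object holders:
Start: ring:Frank, ball:Quinn, camera:Rupert
Event 1 (swap ring<->ball: now ring:Quinn, ball:Frank). State: ring:Quinn, ball:Frank, camera:Rupert
Event 2 (swap ring<->camera: now ring:Rupert, camera:Quinn). State: ring:Rupert, ball:Frank, camera:Quinn
Event 3 (swap ball<->camera: now ball:Quinn, camera:Frank). State: ring:Rupert, ball:Quinn, camera:Frank
Event 4 (swap ring<->ball: now ring:Quinn, ball:Rupert). State: ring:Quinn, ball:Rupert, camera:Frank
Event 5 (swap camera<->ball: now camera:Rupert, ball:Frank). State: ring:Quinn, ball:Frank, camera:Rupert
Event 6 (give camera: Rupert -> Laura). State: ring:Quinn, ball:Frank, camera:Laura
Event 7 (swap camera<->ball: now camera:Frank, ball:Laura). State: ring:Quinn, ball:Laura, camera:Frank
Event 8 (swap camera<->ball: now camera:Laura, ball:Frank). State: ring:Quinn, ball:Frank, camera:Laura

Final state: ring:Quinn, ball:Frank, camera:Laura
Rupert holds: (nothing).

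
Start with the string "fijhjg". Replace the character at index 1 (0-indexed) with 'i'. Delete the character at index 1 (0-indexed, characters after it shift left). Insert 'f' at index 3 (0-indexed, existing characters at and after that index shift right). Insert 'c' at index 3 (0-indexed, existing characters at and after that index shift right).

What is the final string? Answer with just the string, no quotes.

Applying each edit step by step:
Start: "fijhjg"
Op 1 (replace idx 1: 'i' -> 'i'): "fijhjg" -> "fijhjg"
Op 2 (delete idx 1 = 'i'): "fijhjg" -> "fjhjg"
Op 3 (insert 'f' at idx 3): "fjhjg" -> "fjhfjg"
Op 4 (insert 'c' at idx 3): "fjhfjg" -> "fjhcfjg"

Answer: fjhcfjg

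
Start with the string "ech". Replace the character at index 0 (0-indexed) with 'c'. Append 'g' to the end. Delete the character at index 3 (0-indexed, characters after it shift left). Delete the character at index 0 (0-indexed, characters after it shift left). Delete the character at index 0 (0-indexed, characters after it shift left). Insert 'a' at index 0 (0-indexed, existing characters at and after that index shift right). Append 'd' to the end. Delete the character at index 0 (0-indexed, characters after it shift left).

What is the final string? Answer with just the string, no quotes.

Applying each edit step by step:
Start: "ech"
Op 1 (replace idx 0: 'e' -> 'c'): "ech" -> "cch"
Op 2 (append 'g'): "cch" -> "cchg"
Op 3 (delete idx 3 = 'g'): "cchg" -> "cch"
Op 4 (delete idx 0 = 'c'): "cch" -> "ch"
Op 5 (delete idx 0 = 'c'): "ch" -> "h"
Op 6 (insert 'a' at idx 0): "h" -> "ah"
Op 7 (append 'd'): "ah" -> "ahd"
Op 8 (delete idx 0 = 'a'): "ahd" -> "hd"

Answer: hd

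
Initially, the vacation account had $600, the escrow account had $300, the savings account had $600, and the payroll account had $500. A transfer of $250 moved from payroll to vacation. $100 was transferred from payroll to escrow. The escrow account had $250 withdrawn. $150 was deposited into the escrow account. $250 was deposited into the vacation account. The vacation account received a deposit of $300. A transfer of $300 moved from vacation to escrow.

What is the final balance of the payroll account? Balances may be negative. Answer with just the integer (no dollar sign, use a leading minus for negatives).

Tracking account balances step by step:
Start: vacation=600, escrow=300, savings=600, payroll=500
Event 1 (transfer 250 payroll -> vacation): payroll: 500 - 250 = 250, vacation: 600 + 250 = 850. Balances: vacation=850, escrow=300, savings=600, payroll=250
Event 2 (transfer 100 payroll -> escrow): payroll: 250 - 100 = 150, escrow: 300 + 100 = 400. Balances: vacation=850, escrow=400, savings=600, payroll=150
Event 3 (withdraw 250 from escrow): escrow: 400 - 250 = 150. Balances: vacation=850, escrow=150, savings=600, payroll=150
Event 4 (deposit 150 to escrow): escrow: 150 + 150 = 300. Balances: vacation=850, escrow=300, savings=600, payroll=150
Event 5 (deposit 250 to vacation): vacation: 850 + 250 = 1100. Balances: vacation=1100, escrow=300, savings=600, payroll=150
Event 6 (deposit 300 to vacation): vacation: 1100 + 300 = 1400. Balances: vacation=1400, escrow=300, savings=600, payroll=150
Event 7 (transfer 300 vacation -> escrow): vacation: 1400 - 300 = 1100, escrow: 300 + 300 = 600. Balances: vacation=1100, escrow=600, savings=600, payroll=150

Final balance of payroll: 150

Answer: 150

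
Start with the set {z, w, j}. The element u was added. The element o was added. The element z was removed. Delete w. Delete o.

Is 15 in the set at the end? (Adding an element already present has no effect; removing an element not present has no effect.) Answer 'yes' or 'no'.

Answer: no

Derivation:
Tracking the set through each operation:
Start: {j, w, z}
Event 1 (add u): added. Set: {j, u, w, z}
Event 2 (add o): added. Set: {j, o, u, w, z}
Event 3 (remove z): removed. Set: {j, o, u, w}
Event 4 (remove w): removed. Set: {j, o, u}
Event 5 (remove o): removed. Set: {j, u}

Final set: {j, u} (size 2)
15 is NOT in the final set.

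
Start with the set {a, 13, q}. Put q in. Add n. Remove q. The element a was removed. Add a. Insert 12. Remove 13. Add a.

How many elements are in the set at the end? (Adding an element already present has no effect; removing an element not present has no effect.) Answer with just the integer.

Tracking the set through each operation:
Start: {13, a, q}
Event 1 (add q): already present, no change. Set: {13, a, q}
Event 2 (add n): added. Set: {13, a, n, q}
Event 3 (remove q): removed. Set: {13, a, n}
Event 4 (remove a): removed. Set: {13, n}
Event 5 (add a): added. Set: {13, a, n}
Event 6 (add 12): added. Set: {12, 13, a, n}
Event 7 (remove 13): removed. Set: {12, a, n}
Event 8 (add a): already present, no change. Set: {12, a, n}

Final set: {12, a, n} (size 3)

Answer: 3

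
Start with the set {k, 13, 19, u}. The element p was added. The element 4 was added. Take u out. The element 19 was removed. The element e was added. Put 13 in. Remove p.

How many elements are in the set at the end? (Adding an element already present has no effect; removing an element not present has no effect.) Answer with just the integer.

Tracking the set through each operation:
Start: {13, 19, k, u}
Event 1 (add p): added. Set: {13, 19, k, p, u}
Event 2 (add 4): added. Set: {13, 19, 4, k, p, u}
Event 3 (remove u): removed. Set: {13, 19, 4, k, p}
Event 4 (remove 19): removed. Set: {13, 4, k, p}
Event 5 (add e): added. Set: {13, 4, e, k, p}
Event 6 (add 13): already present, no change. Set: {13, 4, e, k, p}
Event 7 (remove p): removed. Set: {13, 4, e, k}

Final set: {13, 4, e, k} (size 4)

Answer: 4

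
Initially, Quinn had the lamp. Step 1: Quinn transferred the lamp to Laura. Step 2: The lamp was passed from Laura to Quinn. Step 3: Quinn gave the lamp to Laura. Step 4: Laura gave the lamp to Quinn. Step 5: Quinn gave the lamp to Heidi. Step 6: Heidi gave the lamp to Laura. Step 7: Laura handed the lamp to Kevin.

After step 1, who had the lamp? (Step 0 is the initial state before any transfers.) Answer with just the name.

Answer: Laura

Derivation:
Tracking the lamp holder through step 1:
After step 0 (start): Quinn
After step 1: Laura

At step 1, the holder is Laura.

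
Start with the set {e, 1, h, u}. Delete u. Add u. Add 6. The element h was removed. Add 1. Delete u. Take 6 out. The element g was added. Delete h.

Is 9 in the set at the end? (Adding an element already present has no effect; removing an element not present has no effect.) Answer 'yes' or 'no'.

Tracking the set through each operation:
Start: {1, e, h, u}
Event 1 (remove u): removed. Set: {1, e, h}
Event 2 (add u): added. Set: {1, e, h, u}
Event 3 (add 6): added. Set: {1, 6, e, h, u}
Event 4 (remove h): removed. Set: {1, 6, e, u}
Event 5 (add 1): already present, no change. Set: {1, 6, e, u}
Event 6 (remove u): removed. Set: {1, 6, e}
Event 7 (remove 6): removed. Set: {1, e}
Event 8 (add g): added. Set: {1, e, g}
Event 9 (remove h): not present, no change. Set: {1, e, g}

Final set: {1, e, g} (size 3)
9 is NOT in the final set.

Answer: no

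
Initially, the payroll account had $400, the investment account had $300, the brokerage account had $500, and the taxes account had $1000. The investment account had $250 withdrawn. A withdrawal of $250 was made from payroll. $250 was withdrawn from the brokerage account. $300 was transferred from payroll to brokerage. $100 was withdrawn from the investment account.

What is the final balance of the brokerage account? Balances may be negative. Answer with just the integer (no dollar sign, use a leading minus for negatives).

Answer: 550

Derivation:
Tracking account balances step by step:
Start: payroll=400, investment=300, brokerage=500, taxes=1000
Event 1 (withdraw 250 from investment): investment: 300 - 250 = 50. Balances: payroll=400, investment=50, brokerage=500, taxes=1000
Event 2 (withdraw 250 from payroll): payroll: 400 - 250 = 150. Balances: payroll=150, investment=50, brokerage=500, taxes=1000
Event 3 (withdraw 250 from brokerage): brokerage: 500 - 250 = 250. Balances: payroll=150, investment=50, brokerage=250, taxes=1000
Event 4 (transfer 300 payroll -> brokerage): payroll: 150 - 300 = -150, brokerage: 250 + 300 = 550. Balances: payroll=-150, investment=50, brokerage=550, taxes=1000
Event 5 (withdraw 100 from investment): investment: 50 - 100 = -50. Balances: payroll=-150, investment=-50, brokerage=550, taxes=1000

Final balance of brokerage: 550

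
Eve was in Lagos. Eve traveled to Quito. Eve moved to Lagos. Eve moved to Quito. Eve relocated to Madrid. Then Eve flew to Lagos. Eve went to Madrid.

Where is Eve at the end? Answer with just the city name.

Tracking Eve's location:
Start: Eve is in Lagos.
After move 1: Lagos -> Quito. Eve is in Quito.
After move 2: Quito -> Lagos. Eve is in Lagos.
After move 3: Lagos -> Quito. Eve is in Quito.
After move 4: Quito -> Madrid. Eve is in Madrid.
After move 5: Madrid -> Lagos. Eve is in Lagos.
After move 6: Lagos -> Madrid. Eve is in Madrid.

Answer: Madrid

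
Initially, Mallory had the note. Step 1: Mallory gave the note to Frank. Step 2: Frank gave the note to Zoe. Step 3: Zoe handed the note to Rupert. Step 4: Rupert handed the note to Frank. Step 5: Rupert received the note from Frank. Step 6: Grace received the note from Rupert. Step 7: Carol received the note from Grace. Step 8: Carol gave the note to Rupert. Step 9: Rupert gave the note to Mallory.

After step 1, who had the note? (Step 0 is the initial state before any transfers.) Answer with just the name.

Tracking the note holder through step 1:
After step 0 (start): Mallory
After step 1: Frank

At step 1, the holder is Frank.

Answer: Frank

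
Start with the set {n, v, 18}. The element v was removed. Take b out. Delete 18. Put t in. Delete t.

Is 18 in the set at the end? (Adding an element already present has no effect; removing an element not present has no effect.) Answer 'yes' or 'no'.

Answer: no

Derivation:
Tracking the set through each operation:
Start: {18, n, v}
Event 1 (remove v): removed. Set: {18, n}
Event 2 (remove b): not present, no change. Set: {18, n}
Event 3 (remove 18): removed. Set: {n}
Event 4 (add t): added. Set: {n, t}
Event 5 (remove t): removed. Set: {n}

Final set: {n} (size 1)
18 is NOT in the final set.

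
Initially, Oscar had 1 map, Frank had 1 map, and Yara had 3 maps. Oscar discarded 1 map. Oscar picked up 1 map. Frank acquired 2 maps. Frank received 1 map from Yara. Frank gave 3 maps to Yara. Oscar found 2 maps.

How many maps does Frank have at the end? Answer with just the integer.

Answer: 1

Derivation:
Tracking counts step by step:
Start: Oscar=1, Frank=1, Yara=3
Event 1 (Oscar -1): Oscar: 1 -> 0. State: Oscar=0, Frank=1, Yara=3
Event 2 (Oscar +1): Oscar: 0 -> 1. State: Oscar=1, Frank=1, Yara=3
Event 3 (Frank +2): Frank: 1 -> 3. State: Oscar=1, Frank=3, Yara=3
Event 4 (Yara -> Frank, 1): Yara: 3 -> 2, Frank: 3 -> 4. State: Oscar=1, Frank=4, Yara=2
Event 5 (Frank -> Yara, 3): Frank: 4 -> 1, Yara: 2 -> 5. State: Oscar=1, Frank=1, Yara=5
Event 6 (Oscar +2): Oscar: 1 -> 3. State: Oscar=3, Frank=1, Yara=5

Frank's final count: 1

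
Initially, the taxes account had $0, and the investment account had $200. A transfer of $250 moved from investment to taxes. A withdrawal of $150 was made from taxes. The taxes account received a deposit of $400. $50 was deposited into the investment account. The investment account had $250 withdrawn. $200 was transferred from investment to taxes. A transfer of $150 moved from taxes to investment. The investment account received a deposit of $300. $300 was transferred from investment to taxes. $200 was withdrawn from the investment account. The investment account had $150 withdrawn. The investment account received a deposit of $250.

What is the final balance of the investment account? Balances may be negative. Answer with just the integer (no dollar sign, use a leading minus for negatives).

Answer: -400

Derivation:
Tracking account balances step by step:
Start: taxes=0, investment=200
Event 1 (transfer 250 investment -> taxes): investment: 200 - 250 = -50, taxes: 0 + 250 = 250. Balances: taxes=250, investment=-50
Event 2 (withdraw 150 from taxes): taxes: 250 - 150 = 100. Balances: taxes=100, investment=-50
Event 3 (deposit 400 to taxes): taxes: 100 + 400 = 500. Balances: taxes=500, investment=-50
Event 4 (deposit 50 to investment): investment: -50 + 50 = 0. Balances: taxes=500, investment=0
Event 5 (withdraw 250 from investment): investment: 0 - 250 = -250. Balances: taxes=500, investment=-250
Event 6 (transfer 200 investment -> taxes): investment: -250 - 200 = -450, taxes: 500 + 200 = 700. Balances: taxes=700, investment=-450
Event 7 (transfer 150 taxes -> investment): taxes: 700 - 150 = 550, investment: -450 + 150 = -300. Balances: taxes=550, investment=-300
Event 8 (deposit 300 to investment): investment: -300 + 300 = 0. Balances: taxes=550, investment=0
Event 9 (transfer 300 investment -> taxes): investment: 0 - 300 = -300, taxes: 550 + 300 = 850. Balances: taxes=850, investment=-300
Event 10 (withdraw 200 from investment): investment: -300 - 200 = -500. Balances: taxes=850, investment=-500
Event 11 (withdraw 150 from investment): investment: -500 - 150 = -650. Balances: taxes=850, investment=-650
Event 12 (deposit 250 to investment): investment: -650 + 250 = -400. Balances: taxes=850, investment=-400

Final balance of investment: -400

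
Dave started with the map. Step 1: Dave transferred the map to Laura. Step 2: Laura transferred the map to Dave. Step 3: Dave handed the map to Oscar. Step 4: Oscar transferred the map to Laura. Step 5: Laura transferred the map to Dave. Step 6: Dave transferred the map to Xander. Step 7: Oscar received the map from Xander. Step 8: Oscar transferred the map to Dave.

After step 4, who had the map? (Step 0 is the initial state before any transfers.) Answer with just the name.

Tracking the map holder through step 4:
After step 0 (start): Dave
After step 1: Laura
After step 2: Dave
After step 3: Oscar
After step 4: Laura

At step 4, the holder is Laura.

Answer: Laura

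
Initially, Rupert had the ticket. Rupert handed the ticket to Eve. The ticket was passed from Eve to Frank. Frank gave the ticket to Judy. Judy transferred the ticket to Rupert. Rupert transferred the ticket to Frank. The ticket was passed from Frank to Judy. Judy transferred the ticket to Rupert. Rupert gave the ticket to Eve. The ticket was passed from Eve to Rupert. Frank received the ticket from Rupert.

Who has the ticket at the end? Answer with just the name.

Tracking the ticket through each event:
Start: Rupert has the ticket.
After event 1: Eve has the ticket.
After event 2: Frank has the ticket.
After event 3: Judy has the ticket.
After event 4: Rupert has the ticket.
After event 5: Frank has the ticket.
After event 6: Judy has the ticket.
After event 7: Rupert has the ticket.
After event 8: Eve has the ticket.
After event 9: Rupert has the ticket.
After event 10: Frank has the ticket.

Answer: Frank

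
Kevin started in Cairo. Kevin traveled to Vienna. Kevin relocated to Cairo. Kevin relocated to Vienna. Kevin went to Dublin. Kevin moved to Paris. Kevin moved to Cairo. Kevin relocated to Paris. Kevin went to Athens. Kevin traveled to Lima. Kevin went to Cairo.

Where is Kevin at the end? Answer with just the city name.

Answer: Cairo

Derivation:
Tracking Kevin's location:
Start: Kevin is in Cairo.
After move 1: Cairo -> Vienna. Kevin is in Vienna.
After move 2: Vienna -> Cairo. Kevin is in Cairo.
After move 3: Cairo -> Vienna. Kevin is in Vienna.
After move 4: Vienna -> Dublin. Kevin is in Dublin.
After move 5: Dublin -> Paris. Kevin is in Paris.
After move 6: Paris -> Cairo. Kevin is in Cairo.
After move 7: Cairo -> Paris. Kevin is in Paris.
After move 8: Paris -> Athens. Kevin is in Athens.
After move 9: Athens -> Lima. Kevin is in Lima.
After move 10: Lima -> Cairo. Kevin is in Cairo.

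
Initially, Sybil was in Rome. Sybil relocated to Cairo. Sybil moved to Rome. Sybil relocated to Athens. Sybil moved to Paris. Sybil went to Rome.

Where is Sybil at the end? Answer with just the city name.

Tracking Sybil's location:
Start: Sybil is in Rome.
After move 1: Rome -> Cairo. Sybil is in Cairo.
After move 2: Cairo -> Rome. Sybil is in Rome.
After move 3: Rome -> Athens. Sybil is in Athens.
After move 4: Athens -> Paris. Sybil is in Paris.
After move 5: Paris -> Rome. Sybil is in Rome.

Answer: Rome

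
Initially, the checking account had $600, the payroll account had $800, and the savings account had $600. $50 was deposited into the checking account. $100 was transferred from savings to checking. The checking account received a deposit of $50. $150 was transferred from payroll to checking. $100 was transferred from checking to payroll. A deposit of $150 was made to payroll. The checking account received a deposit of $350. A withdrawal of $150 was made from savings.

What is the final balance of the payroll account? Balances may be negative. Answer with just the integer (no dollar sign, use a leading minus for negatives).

Tracking account balances step by step:
Start: checking=600, payroll=800, savings=600
Event 1 (deposit 50 to checking): checking: 600 + 50 = 650. Balances: checking=650, payroll=800, savings=600
Event 2 (transfer 100 savings -> checking): savings: 600 - 100 = 500, checking: 650 + 100 = 750. Balances: checking=750, payroll=800, savings=500
Event 3 (deposit 50 to checking): checking: 750 + 50 = 800. Balances: checking=800, payroll=800, savings=500
Event 4 (transfer 150 payroll -> checking): payroll: 800 - 150 = 650, checking: 800 + 150 = 950. Balances: checking=950, payroll=650, savings=500
Event 5 (transfer 100 checking -> payroll): checking: 950 - 100 = 850, payroll: 650 + 100 = 750. Balances: checking=850, payroll=750, savings=500
Event 6 (deposit 150 to payroll): payroll: 750 + 150 = 900. Balances: checking=850, payroll=900, savings=500
Event 7 (deposit 350 to checking): checking: 850 + 350 = 1200. Balances: checking=1200, payroll=900, savings=500
Event 8 (withdraw 150 from savings): savings: 500 - 150 = 350. Balances: checking=1200, payroll=900, savings=350

Final balance of payroll: 900

Answer: 900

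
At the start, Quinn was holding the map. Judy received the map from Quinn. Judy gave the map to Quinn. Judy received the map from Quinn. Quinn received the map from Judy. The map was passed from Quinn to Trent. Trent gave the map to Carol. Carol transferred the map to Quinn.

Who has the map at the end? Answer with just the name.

Answer: Quinn

Derivation:
Tracking the map through each event:
Start: Quinn has the map.
After event 1: Judy has the map.
After event 2: Quinn has the map.
After event 3: Judy has the map.
After event 4: Quinn has the map.
After event 5: Trent has the map.
After event 6: Carol has the map.
After event 7: Quinn has the map.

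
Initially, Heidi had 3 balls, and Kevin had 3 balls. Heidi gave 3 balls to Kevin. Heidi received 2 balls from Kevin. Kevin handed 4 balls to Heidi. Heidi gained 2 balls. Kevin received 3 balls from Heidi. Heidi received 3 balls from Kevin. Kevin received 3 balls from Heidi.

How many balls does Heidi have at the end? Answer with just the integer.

Answer: 5

Derivation:
Tracking counts step by step:
Start: Heidi=3, Kevin=3
Event 1 (Heidi -> Kevin, 3): Heidi: 3 -> 0, Kevin: 3 -> 6. State: Heidi=0, Kevin=6
Event 2 (Kevin -> Heidi, 2): Kevin: 6 -> 4, Heidi: 0 -> 2. State: Heidi=2, Kevin=4
Event 3 (Kevin -> Heidi, 4): Kevin: 4 -> 0, Heidi: 2 -> 6. State: Heidi=6, Kevin=0
Event 4 (Heidi +2): Heidi: 6 -> 8. State: Heidi=8, Kevin=0
Event 5 (Heidi -> Kevin, 3): Heidi: 8 -> 5, Kevin: 0 -> 3. State: Heidi=5, Kevin=3
Event 6 (Kevin -> Heidi, 3): Kevin: 3 -> 0, Heidi: 5 -> 8. State: Heidi=8, Kevin=0
Event 7 (Heidi -> Kevin, 3): Heidi: 8 -> 5, Kevin: 0 -> 3. State: Heidi=5, Kevin=3

Heidi's final count: 5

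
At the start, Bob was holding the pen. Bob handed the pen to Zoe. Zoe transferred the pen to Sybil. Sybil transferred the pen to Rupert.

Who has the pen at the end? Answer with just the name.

Tracking the pen through each event:
Start: Bob has the pen.
After event 1: Zoe has the pen.
After event 2: Sybil has the pen.
After event 3: Rupert has the pen.

Answer: Rupert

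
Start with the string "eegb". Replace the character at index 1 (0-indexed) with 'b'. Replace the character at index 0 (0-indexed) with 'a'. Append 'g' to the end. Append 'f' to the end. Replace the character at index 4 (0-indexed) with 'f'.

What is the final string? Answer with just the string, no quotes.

Answer: abgbff

Derivation:
Applying each edit step by step:
Start: "eegb"
Op 1 (replace idx 1: 'e' -> 'b'): "eegb" -> "ebgb"
Op 2 (replace idx 0: 'e' -> 'a'): "ebgb" -> "abgb"
Op 3 (append 'g'): "abgb" -> "abgbg"
Op 4 (append 'f'): "abgbg" -> "abgbgf"
Op 5 (replace idx 4: 'g' -> 'f'): "abgbgf" -> "abgbff"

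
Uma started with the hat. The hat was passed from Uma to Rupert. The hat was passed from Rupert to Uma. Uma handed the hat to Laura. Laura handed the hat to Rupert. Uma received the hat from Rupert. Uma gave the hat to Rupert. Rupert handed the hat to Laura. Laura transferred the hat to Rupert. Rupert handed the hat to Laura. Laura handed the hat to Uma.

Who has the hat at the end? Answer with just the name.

Answer: Uma

Derivation:
Tracking the hat through each event:
Start: Uma has the hat.
After event 1: Rupert has the hat.
After event 2: Uma has the hat.
After event 3: Laura has the hat.
After event 4: Rupert has the hat.
After event 5: Uma has the hat.
After event 6: Rupert has the hat.
After event 7: Laura has the hat.
After event 8: Rupert has the hat.
After event 9: Laura has the hat.
After event 10: Uma has the hat.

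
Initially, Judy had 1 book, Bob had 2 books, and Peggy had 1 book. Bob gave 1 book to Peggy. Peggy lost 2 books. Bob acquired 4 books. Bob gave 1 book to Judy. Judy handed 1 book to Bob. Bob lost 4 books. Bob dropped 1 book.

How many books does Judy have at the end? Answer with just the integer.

Answer: 1

Derivation:
Tracking counts step by step:
Start: Judy=1, Bob=2, Peggy=1
Event 1 (Bob -> Peggy, 1): Bob: 2 -> 1, Peggy: 1 -> 2. State: Judy=1, Bob=1, Peggy=2
Event 2 (Peggy -2): Peggy: 2 -> 0. State: Judy=1, Bob=1, Peggy=0
Event 3 (Bob +4): Bob: 1 -> 5. State: Judy=1, Bob=5, Peggy=0
Event 4 (Bob -> Judy, 1): Bob: 5 -> 4, Judy: 1 -> 2. State: Judy=2, Bob=4, Peggy=0
Event 5 (Judy -> Bob, 1): Judy: 2 -> 1, Bob: 4 -> 5. State: Judy=1, Bob=5, Peggy=0
Event 6 (Bob -4): Bob: 5 -> 1. State: Judy=1, Bob=1, Peggy=0
Event 7 (Bob -1): Bob: 1 -> 0. State: Judy=1, Bob=0, Peggy=0

Judy's final count: 1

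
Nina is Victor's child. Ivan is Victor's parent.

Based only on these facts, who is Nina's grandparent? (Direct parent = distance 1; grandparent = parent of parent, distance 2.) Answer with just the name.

Answer: Ivan

Derivation:
Reconstructing the parent chain from the given facts:
  Ivan -> Victor -> Nina
(each arrow means 'parent of the next')
Positions in the chain (0 = top):
  position of Ivan: 0
  position of Victor: 1
  position of Nina: 2

Nina is at position 2; the grandparent is 2 steps up the chain, i.e. position 0: Ivan.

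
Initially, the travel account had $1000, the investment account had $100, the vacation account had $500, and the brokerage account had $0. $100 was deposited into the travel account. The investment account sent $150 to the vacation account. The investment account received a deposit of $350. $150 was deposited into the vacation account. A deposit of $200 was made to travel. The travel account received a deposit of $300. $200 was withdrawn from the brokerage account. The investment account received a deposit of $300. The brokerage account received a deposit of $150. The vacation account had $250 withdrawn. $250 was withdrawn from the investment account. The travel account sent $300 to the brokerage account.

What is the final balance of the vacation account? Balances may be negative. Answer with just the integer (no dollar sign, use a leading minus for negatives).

Tracking account balances step by step:
Start: travel=1000, investment=100, vacation=500, brokerage=0
Event 1 (deposit 100 to travel): travel: 1000 + 100 = 1100. Balances: travel=1100, investment=100, vacation=500, brokerage=0
Event 2 (transfer 150 investment -> vacation): investment: 100 - 150 = -50, vacation: 500 + 150 = 650. Balances: travel=1100, investment=-50, vacation=650, brokerage=0
Event 3 (deposit 350 to investment): investment: -50 + 350 = 300. Balances: travel=1100, investment=300, vacation=650, brokerage=0
Event 4 (deposit 150 to vacation): vacation: 650 + 150 = 800. Balances: travel=1100, investment=300, vacation=800, brokerage=0
Event 5 (deposit 200 to travel): travel: 1100 + 200 = 1300. Balances: travel=1300, investment=300, vacation=800, brokerage=0
Event 6 (deposit 300 to travel): travel: 1300 + 300 = 1600. Balances: travel=1600, investment=300, vacation=800, brokerage=0
Event 7 (withdraw 200 from brokerage): brokerage: 0 - 200 = -200. Balances: travel=1600, investment=300, vacation=800, brokerage=-200
Event 8 (deposit 300 to investment): investment: 300 + 300 = 600. Balances: travel=1600, investment=600, vacation=800, brokerage=-200
Event 9 (deposit 150 to brokerage): brokerage: -200 + 150 = -50. Balances: travel=1600, investment=600, vacation=800, brokerage=-50
Event 10 (withdraw 250 from vacation): vacation: 800 - 250 = 550. Balances: travel=1600, investment=600, vacation=550, brokerage=-50
Event 11 (withdraw 250 from investment): investment: 600 - 250 = 350. Balances: travel=1600, investment=350, vacation=550, brokerage=-50
Event 12 (transfer 300 travel -> brokerage): travel: 1600 - 300 = 1300, brokerage: -50 + 300 = 250. Balances: travel=1300, investment=350, vacation=550, brokerage=250

Final balance of vacation: 550

Answer: 550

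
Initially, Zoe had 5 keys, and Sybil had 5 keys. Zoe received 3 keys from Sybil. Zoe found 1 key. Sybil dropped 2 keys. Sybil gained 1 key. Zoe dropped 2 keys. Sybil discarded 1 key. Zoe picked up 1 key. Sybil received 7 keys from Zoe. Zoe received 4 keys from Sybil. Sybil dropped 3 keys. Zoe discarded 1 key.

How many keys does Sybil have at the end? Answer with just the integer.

Answer: 0

Derivation:
Tracking counts step by step:
Start: Zoe=5, Sybil=5
Event 1 (Sybil -> Zoe, 3): Sybil: 5 -> 2, Zoe: 5 -> 8. State: Zoe=8, Sybil=2
Event 2 (Zoe +1): Zoe: 8 -> 9. State: Zoe=9, Sybil=2
Event 3 (Sybil -2): Sybil: 2 -> 0. State: Zoe=9, Sybil=0
Event 4 (Sybil +1): Sybil: 0 -> 1. State: Zoe=9, Sybil=1
Event 5 (Zoe -2): Zoe: 9 -> 7. State: Zoe=7, Sybil=1
Event 6 (Sybil -1): Sybil: 1 -> 0. State: Zoe=7, Sybil=0
Event 7 (Zoe +1): Zoe: 7 -> 8. State: Zoe=8, Sybil=0
Event 8 (Zoe -> Sybil, 7): Zoe: 8 -> 1, Sybil: 0 -> 7. State: Zoe=1, Sybil=7
Event 9 (Sybil -> Zoe, 4): Sybil: 7 -> 3, Zoe: 1 -> 5. State: Zoe=5, Sybil=3
Event 10 (Sybil -3): Sybil: 3 -> 0. State: Zoe=5, Sybil=0
Event 11 (Zoe -1): Zoe: 5 -> 4. State: Zoe=4, Sybil=0

Sybil's final count: 0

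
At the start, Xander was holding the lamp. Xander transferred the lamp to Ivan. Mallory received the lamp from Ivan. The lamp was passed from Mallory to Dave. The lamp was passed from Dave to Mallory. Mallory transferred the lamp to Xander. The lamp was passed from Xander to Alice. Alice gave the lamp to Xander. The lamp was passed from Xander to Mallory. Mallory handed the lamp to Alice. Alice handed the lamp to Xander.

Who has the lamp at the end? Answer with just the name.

Tracking the lamp through each event:
Start: Xander has the lamp.
After event 1: Ivan has the lamp.
After event 2: Mallory has the lamp.
After event 3: Dave has the lamp.
After event 4: Mallory has the lamp.
After event 5: Xander has the lamp.
After event 6: Alice has the lamp.
After event 7: Xander has the lamp.
After event 8: Mallory has the lamp.
After event 9: Alice has the lamp.
After event 10: Xander has the lamp.

Answer: Xander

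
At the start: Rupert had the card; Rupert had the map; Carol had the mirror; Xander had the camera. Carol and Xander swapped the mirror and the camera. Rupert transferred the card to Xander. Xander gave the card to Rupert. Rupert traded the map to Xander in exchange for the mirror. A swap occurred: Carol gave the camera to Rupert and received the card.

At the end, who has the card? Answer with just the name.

Answer: Carol

Derivation:
Tracking all object holders:
Start: card:Rupert, map:Rupert, mirror:Carol, camera:Xander
Event 1 (swap mirror<->camera: now mirror:Xander, camera:Carol). State: card:Rupert, map:Rupert, mirror:Xander, camera:Carol
Event 2 (give card: Rupert -> Xander). State: card:Xander, map:Rupert, mirror:Xander, camera:Carol
Event 3 (give card: Xander -> Rupert). State: card:Rupert, map:Rupert, mirror:Xander, camera:Carol
Event 4 (swap map<->mirror: now map:Xander, mirror:Rupert). State: card:Rupert, map:Xander, mirror:Rupert, camera:Carol
Event 5 (swap camera<->card: now camera:Rupert, card:Carol). State: card:Carol, map:Xander, mirror:Rupert, camera:Rupert

Final state: card:Carol, map:Xander, mirror:Rupert, camera:Rupert
The card is held by Carol.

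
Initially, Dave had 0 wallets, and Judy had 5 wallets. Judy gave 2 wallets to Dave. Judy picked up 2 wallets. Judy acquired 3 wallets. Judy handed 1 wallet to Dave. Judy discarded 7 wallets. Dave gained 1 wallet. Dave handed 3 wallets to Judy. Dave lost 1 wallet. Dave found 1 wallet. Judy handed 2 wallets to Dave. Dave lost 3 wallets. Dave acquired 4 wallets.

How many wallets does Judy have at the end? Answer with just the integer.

Tracking counts step by step:
Start: Dave=0, Judy=5
Event 1 (Judy -> Dave, 2): Judy: 5 -> 3, Dave: 0 -> 2. State: Dave=2, Judy=3
Event 2 (Judy +2): Judy: 3 -> 5. State: Dave=2, Judy=5
Event 3 (Judy +3): Judy: 5 -> 8. State: Dave=2, Judy=8
Event 4 (Judy -> Dave, 1): Judy: 8 -> 7, Dave: 2 -> 3. State: Dave=3, Judy=7
Event 5 (Judy -7): Judy: 7 -> 0. State: Dave=3, Judy=0
Event 6 (Dave +1): Dave: 3 -> 4. State: Dave=4, Judy=0
Event 7 (Dave -> Judy, 3): Dave: 4 -> 1, Judy: 0 -> 3. State: Dave=1, Judy=3
Event 8 (Dave -1): Dave: 1 -> 0. State: Dave=0, Judy=3
Event 9 (Dave +1): Dave: 0 -> 1. State: Dave=1, Judy=3
Event 10 (Judy -> Dave, 2): Judy: 3 -> 1, Dave: 1 -> 3. State: Dave=3, Judy=1
Event 11 (Dave -3): Dave: 3 -> 0. State: Dave=0, Judy=1
Event 12 (Dave +4): Dave: 0 -> 4. State: Dave=4, Judy=1

Judy's final count: 1

Answer: 1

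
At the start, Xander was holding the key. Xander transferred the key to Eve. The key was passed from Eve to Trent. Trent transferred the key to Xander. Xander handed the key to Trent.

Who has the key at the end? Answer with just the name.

Tracking the key through each event:
Start: Xander has the key.
After event 1: Eve has the key.
After event 2: Trent has the key.
After event 3: Xander has the key.
After event 4: Trent has the key.

Answer: Trent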